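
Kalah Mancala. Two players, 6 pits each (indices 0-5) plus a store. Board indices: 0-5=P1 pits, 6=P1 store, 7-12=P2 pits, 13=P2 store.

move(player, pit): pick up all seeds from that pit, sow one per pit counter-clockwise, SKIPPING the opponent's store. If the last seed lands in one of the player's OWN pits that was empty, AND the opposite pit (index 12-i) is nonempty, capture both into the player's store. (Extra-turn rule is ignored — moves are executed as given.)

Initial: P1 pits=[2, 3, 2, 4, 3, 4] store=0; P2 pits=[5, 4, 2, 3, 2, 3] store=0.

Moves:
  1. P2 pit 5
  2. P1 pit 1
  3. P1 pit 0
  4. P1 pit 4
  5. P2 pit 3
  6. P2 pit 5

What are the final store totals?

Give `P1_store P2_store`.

Move 1: P2 pit5 -> P1=[3,4,2,4,3,4](0) P2=[5,4,2,3,2,0](1)
Move 2: P1 pit1 -> P1=[3,0,3,5,4,5](0) P2=[5,4,2,3,2,0](1)
Move 3: P1 pit0 -> P1=[0,1,4,6,4,5](0) P2=[5,4,2,3,2,0](1)
Move 4: P1 pit4 -> P1=[0,1,4,6,0,6](1) P2=[6,5,2,3,2,0](1)
Move 5: P2 pit3 -> P1=[0,1,4,6,0,6](1) P2=[6,5,2,0,3,1](2)
Move 6: P2 pit5 -> P1=[0,1,4,6,0,6](1) P2=[6,5,2,0,3,0](3)

Answer: 1 3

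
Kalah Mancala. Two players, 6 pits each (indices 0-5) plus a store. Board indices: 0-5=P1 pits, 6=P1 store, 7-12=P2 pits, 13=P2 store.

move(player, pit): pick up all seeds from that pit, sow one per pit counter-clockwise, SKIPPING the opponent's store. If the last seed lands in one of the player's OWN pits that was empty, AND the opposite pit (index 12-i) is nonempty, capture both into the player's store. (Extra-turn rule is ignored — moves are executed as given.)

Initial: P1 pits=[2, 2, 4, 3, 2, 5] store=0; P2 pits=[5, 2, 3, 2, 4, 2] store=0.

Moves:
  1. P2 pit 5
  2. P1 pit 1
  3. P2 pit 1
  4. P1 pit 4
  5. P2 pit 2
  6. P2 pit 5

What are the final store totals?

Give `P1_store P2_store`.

Answer: 1 3

Derivation:
Move 1: P2 pit5 -> P1=[3,2,4,3,2,5](0) P2=[5,2,3,2,4,0](1)
Move 2: P1 pit1 -> P1=[3,0,5,4,2,5](0) P2=[5,2,3,2,4,0](1)
Move 3: P2 pit1 -> P1=[3,0,5,4,2,5](0) P2=[5,0,4,3,4,0](1)
Move 4: P1 pit4 -> P1=[3,0,5,4,0,6](1) P2=[5,0,4,3,4,0](1)
Move 5: P2 pit2 -> P1=[3,0,5,4,0,6](1) P2=[5,0,0,4,5,1](2)
Move 6: P2 pit5 -> P1=[3,0,5,4,0,6](1) P2=[5,0,0,4,5,0](3)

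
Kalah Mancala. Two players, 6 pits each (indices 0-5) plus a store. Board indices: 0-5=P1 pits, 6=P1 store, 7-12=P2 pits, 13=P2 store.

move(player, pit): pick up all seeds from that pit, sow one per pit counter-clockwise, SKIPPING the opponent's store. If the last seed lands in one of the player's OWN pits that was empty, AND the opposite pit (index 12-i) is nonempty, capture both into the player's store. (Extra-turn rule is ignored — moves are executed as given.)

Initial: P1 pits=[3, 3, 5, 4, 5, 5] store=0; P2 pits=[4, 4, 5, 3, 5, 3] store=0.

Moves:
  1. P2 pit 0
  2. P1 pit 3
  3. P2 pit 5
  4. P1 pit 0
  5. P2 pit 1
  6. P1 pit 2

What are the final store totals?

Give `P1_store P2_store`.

Answer: 2 2

Derivation:
Move 1: P2 pit0 -> P1=[3,3,5,4,5,5](0) P2=[0,5,6,4,6,3](0)
Move 2: P1 pit3 -> P1=[3,3,5,0,6,6](1) P2=[1,5,6,4,6,3](0)
Move 3: P2 pit5 -> P1=[4,4,5,0,6,6](1) P2=[1,5,6,4,6,0](1)
Move 4: P1 pit0 -> P1=[0,5,6,1,7,6](1) P2=[1,5,6,4,6,0](1)
Move 5: P2 pit1 -> P1=[0,5,6,1,7,6](1) P2=[1,0,7,5,7,1](2)
Move 6: P1 pit2 -> P1=[0,5,0,2,8,7](2) P2=[2,1,7,5,7,1](2)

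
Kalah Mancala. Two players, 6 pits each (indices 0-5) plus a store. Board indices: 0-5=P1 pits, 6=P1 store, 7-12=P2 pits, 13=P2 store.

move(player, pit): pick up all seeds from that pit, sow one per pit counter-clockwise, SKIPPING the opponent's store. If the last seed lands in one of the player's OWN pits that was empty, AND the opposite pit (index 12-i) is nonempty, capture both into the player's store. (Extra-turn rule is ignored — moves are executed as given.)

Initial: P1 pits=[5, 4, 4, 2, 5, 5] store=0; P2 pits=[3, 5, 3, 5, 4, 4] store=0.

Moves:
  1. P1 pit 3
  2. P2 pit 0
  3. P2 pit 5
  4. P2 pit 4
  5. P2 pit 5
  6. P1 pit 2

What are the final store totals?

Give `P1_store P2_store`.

Move 1: P1 pit3 -> P1=[5,4,4,0,6,6](0) P2=[3,5,3,5,4,4](0)
Move 2: P2 pit0 -> P1=[5,4,4,0,6,6](0) P2=[0,6,4,6,4,4](0)
Move 3: P2 pit5 -> P1=[6,5,5,0,6,6](0) P2=[0,6,4,6,4,0](1)
Move 4: P2 pit4 -> P1=[7,6,5,0,6,6](0) P2=[0,6,4,6,0,1](2)
Move 5: P2 pit5 -> P1=[7,6,5,0,6,6](0) P2=[0,6,4,6,0,0](3)
Move 6: P1 pit2 -> P1=[7,6,0,1,7,7](1) P2=[1,6,4,6,0,0](3)

Answer: 1 3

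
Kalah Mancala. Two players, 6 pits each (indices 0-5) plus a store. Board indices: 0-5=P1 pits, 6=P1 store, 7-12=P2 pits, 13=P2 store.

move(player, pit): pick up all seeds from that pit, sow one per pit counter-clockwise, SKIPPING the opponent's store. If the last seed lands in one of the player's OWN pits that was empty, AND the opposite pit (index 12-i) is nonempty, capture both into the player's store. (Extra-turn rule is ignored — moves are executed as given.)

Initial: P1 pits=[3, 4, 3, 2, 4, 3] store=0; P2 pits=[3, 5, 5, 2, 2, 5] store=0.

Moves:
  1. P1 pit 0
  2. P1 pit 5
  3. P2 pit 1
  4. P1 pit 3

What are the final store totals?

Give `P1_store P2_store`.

Move 1: P1 pit0 -> P1=[0,5,4,3,4,3](0) P2=[3,5,5,2,2,5](0)
Move 2: P1 pit5 -> P1=[0,5,4,3,4,0](1) P2=[4,6,5,2,2,5](0)
Move 3: P2 pit1 -> P1=[1,5,4,3,4,0](1) P2=[4,0,6,3,3,6](1)
Move 4: P1 pit3 -> P1=[1,5,4,0,5,1](2) P2=[4,0,6,3,3,6](1)

Answer: 2 1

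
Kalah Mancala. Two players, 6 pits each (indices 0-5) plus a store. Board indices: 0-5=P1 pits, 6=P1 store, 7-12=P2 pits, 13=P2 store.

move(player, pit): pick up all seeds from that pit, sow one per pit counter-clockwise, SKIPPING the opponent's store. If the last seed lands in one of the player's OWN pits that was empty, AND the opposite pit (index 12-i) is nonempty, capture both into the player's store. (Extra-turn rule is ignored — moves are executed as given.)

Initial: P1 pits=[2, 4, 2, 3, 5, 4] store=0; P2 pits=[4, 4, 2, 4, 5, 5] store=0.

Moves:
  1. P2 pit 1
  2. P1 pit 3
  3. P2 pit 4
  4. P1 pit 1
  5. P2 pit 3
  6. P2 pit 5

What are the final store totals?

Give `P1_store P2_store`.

Move 1: P2 pit1 -> P1=[2,4,2,3,5,4](0) P2=[4,0,3,5,6,6](0)
Move 2: P1 pit3 -> P1=[2,4,2,0,6,5](1) P2=[4,0,3,5,6,6](0)
Move 3: P2 pit4 -> P1=[3,5,3,1,6,5](1) P2=[4,0,3,5,0,7](1)
Move 4: P1 pit1 -> P1=[3,0,4,2,7,6](2) P2=[4,0,3,5,0,7](1)
Move 5: P2 pit3 -> P1=[4,1,4,2,7,6](2) P2=[4,0,3,0,1,8](2)
Move 6: P2 pit5 -> P1=[5,2,5,3,8,7](2) P2=[5,0,3,0,1,0](3)

Answer: 2 3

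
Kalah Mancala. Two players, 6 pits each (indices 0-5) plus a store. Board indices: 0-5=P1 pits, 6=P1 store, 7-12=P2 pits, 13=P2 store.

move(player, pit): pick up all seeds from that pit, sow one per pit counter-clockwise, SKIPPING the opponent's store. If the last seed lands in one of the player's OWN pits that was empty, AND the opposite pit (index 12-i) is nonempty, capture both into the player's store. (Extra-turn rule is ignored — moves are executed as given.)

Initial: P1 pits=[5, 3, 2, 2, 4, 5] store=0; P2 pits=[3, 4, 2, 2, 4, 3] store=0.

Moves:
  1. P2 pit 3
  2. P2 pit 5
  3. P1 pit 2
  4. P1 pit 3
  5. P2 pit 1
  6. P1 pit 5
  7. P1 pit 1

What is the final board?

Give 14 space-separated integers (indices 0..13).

Move 1: P2 pit3 -> P1=[5,3,2,2,4,5](0) P2=[3,4,2,0,5,4](0)
Move 2: P2 pit5 -> P1=[6,4,3,2,4,5](0) P2=[3,4,2,0,5,0](1)
Move 3: P1 pit2 -> P1=[6,4,0,3,5,6](0) P2=[3,4,2,0,5,0](1)
Move 4: P1 pit3 -> P1=[6,4,0,0,6,7](1) P2=[3,4,2,0,5,0](1)
Move 5: P2 pit1 -> P1=[0,4,0,0,6,7](1) P2=[3,0,3,1,6,0](8)
Move 6: P1 pit5 -> P1=[0,4,0,0,6,0](2) P2=[4,1,4,2,7,1](8)
Move 7: P1 pit1 -> P1=[0,0,1,1,7,0](7) P2=[0,1,4,2,7,1](8)

Answer: 0 0 1 1 7 0 7 0 1 4 2 7 1 8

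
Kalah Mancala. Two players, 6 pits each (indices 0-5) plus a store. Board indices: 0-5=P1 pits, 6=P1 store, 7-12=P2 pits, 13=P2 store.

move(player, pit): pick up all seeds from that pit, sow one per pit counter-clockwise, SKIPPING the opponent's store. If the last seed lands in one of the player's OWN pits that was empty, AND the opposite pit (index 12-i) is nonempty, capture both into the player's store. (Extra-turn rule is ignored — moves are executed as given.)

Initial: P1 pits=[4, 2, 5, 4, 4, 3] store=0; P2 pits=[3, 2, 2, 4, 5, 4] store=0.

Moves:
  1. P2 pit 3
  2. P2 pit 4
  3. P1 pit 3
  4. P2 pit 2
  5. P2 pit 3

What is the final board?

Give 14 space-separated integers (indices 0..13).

Move 1: P2 pit3 -> P1=[5,2,5,4,4,3](0) P2=[3,2,2,0,6,5](1)
Move 2: P2 pit4 -> P1=[6,3,6,5,4,3](0) P2=[3,2,2,0,0,6](2)
Move 3: P1 pit3 -> P1=[6,3,6,0,5,4](1) P2=[4,3,2,0,0,6](2)
Move 4: P2 pit2 -> P1=[6,0,6,0,5,4](1) P2=[4,3,0,1,0,6](6)
Move 5: P2 pit3 -> P1=[6,0,6,0,5,4](1) P2=[4,3,0,0,1,6](6)

Answer: 6 0 6 0 5 4 1 4 3 0 0 1 6 6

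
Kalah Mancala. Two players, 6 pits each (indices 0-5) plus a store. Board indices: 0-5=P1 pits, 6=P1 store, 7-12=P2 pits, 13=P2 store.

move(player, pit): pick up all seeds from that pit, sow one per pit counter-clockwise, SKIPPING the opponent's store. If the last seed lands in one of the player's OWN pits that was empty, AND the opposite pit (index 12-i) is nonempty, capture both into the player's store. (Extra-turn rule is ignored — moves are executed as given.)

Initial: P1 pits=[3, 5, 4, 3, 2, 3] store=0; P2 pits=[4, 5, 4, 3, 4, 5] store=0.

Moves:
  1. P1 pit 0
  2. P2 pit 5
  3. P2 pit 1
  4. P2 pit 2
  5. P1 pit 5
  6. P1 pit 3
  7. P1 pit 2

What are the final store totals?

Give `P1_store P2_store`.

Answer: 3 3

Derivation:
Move 1: P1 pit0 -> P1=[0,6,5,4,2,3](0) P2=[4,5,4,3,4,5](0)
Move 2: P2 pit5 -> P1=[1,7,6,5,2,3](0) P2=[4,5,4,3,4,0](1)
Move 3: P2 pit1 -> P1=[1,7,6,5,2,3](0) P2=[4,0,5,4,5,1](2)
Move 4: P2 pit2 -> P1=[2,7,6,5,2,3](0) P2=[4,0,0,5,6,2](3)
Move 5: P1 pit5 -> P1=[2,7,6,5,2,0](1) P2=[5,1,0,5,6,2](3)
Move 6: P1 pit3 -> P1=[2,7,6,0,3,1](2) P2=[6,2,0,5,6,2](3)
Move 7: P1 pit2 -> P1=[2,7,0,1,4,2](3) P2=[7,3,0,5,6,2](3)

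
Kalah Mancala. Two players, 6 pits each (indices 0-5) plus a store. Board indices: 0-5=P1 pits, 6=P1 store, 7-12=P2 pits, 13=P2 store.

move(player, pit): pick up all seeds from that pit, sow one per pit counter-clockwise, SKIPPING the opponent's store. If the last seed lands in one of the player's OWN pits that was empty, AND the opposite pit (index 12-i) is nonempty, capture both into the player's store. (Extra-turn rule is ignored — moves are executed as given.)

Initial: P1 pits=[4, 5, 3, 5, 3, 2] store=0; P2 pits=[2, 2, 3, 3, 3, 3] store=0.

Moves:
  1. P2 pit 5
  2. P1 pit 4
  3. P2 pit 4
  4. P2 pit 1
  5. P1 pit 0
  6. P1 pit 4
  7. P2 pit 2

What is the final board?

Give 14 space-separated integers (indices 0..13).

Answer: 0 7 4 6 0 5 2 3 0 0 5 1 2 3

Derivation:
Move 1: P2 pit5 -> P1=[5,6,3,5,3,2](0) P2=[2,2,3,3,3,0](1)
Move 2: P1 pit4 -> P1=[5,6,3,5,0,3](1) P2=[3,2,3,3,3,0](1)
Move 3: P2 pit4 -> P1=[6,6,3,5,0,3](1) P2=[3,2,3,3,0,1](2)
Move 4: P2 pit1 -> P1=[6,6,3,5,0,3](1) P2=[3,0,4,4,0,1](2)
Move 5: P1 pit0 -> P1=[0,7,4,6,1,4](2) P2=[3,0,4,4,0,1](2)
Move 6: P1 pit4 -> P1=[0,7,4,6,0,5](2) P2=[3,0,4,4,0,1](2)
Move 7: P2 pit2 -> P1=[0,7,4,6,0,5](2) P2=[3,0,0,5,1,2](3)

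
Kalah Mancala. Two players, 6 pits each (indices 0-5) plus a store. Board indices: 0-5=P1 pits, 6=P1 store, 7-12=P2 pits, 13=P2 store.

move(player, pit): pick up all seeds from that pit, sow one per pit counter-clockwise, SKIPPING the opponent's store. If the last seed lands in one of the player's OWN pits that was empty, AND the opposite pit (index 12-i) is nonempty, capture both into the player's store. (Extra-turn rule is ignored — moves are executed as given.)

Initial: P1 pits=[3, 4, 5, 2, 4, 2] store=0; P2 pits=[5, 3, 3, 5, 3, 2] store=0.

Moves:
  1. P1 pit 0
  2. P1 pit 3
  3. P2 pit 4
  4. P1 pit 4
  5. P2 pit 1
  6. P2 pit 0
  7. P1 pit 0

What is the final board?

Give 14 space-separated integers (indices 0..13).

Move 1: P1 pit0 -> P1=[0,5,6,3,4,2](0) P2=[5,3,3,5,3,2](0)
Move 2: P1 pit3 -> P1=[0,5,6,0,5,3](1) P2=[5,3,3,5,3,2](0)
Move 3: P2 pit4 -> P1=[1,5,6,0,5,3](1) P2=[5,3,3,5,0,3](1)
Move 4: P1 pit4 -> P1=[1,5,6,0,0,4](2) P2=[6,4,4,5,0,3](1)
Move 5: P2 pit1 -> P1=[1,5,6,0,0,4](2) P2=[6,0,5,6,1,4](1)
Move 6: P2 pit0 -> P1=[1,5,6,0,0,4](2) P2=[0,1,6,7,2,5](2)
Move 7: P1 pit0 -> P1=[0,6,6,0,0,4](2) P2=[0,1,6,7,2,5](2)

Answer: 0 6 6 0 0 4 2 0 1 6 7 2 5 2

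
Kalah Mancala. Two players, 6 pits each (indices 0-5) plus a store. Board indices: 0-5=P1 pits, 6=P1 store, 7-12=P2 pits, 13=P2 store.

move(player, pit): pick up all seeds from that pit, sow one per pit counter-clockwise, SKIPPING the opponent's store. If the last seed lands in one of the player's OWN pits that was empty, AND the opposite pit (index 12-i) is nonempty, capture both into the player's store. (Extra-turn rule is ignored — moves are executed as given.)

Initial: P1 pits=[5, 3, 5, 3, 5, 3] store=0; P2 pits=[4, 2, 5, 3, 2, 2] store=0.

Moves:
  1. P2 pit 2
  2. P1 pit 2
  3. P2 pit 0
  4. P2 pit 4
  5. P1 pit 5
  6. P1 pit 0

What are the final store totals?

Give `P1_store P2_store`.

Move 1: P2 pit2 -> P1=[6,3,5,3,5,3](0) P2=[4,2,0,4,3,3](1)
Move 2: P1 pit2 -> P1=[6,3,0,4,6,4](1) P2=[5,2,0,4,3,3](1)
Move 3: P2 pit0 -> P1=[6,3,0,4,6,4](1) P2=[0,3,1,5,4,4](1)
Move 4: P2 pit4 -> P1=[7,4,0,4,6,4](1) P2=[0,3,1,5,0,5](2)
Move 5: P1 pit5 -> P1=[7,4,0,4,6,0](2) P2=[1,4,2,5,0,5](2)
Move 6: P1 pit0 -> P1=[0,5,1,5,7,1](3) P2=[2,4,2,5,0,5](2)

Answer: 3 2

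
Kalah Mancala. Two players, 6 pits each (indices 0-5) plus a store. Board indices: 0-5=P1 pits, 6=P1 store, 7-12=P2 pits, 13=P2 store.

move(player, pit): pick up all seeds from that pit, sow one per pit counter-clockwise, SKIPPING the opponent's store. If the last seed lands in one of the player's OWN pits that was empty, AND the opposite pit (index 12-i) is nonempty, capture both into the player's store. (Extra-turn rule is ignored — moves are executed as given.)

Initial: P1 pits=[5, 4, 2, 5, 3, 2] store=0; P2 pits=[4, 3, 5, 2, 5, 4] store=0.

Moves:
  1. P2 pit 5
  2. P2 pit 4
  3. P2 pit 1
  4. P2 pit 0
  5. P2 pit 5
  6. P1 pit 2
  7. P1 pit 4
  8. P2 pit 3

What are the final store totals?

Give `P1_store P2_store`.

Move 1: P2 pit5 -> P1=[6,5,3,5,3,2](0) P2=[4,3,5,2,5,0](1)
Move 2: P2 pit4 -> P1=[7,6,4,5,3,2](0) P2=[4,3,5,2,0,1](2)
Move 3: P2 pit1 -> P1=[7,0,4,5,3,2](0) P2=[4,0,6,3,0,1](9)
Move 4: P2 pit0 -> P1=[7,0,4,5,3,2](0) P2=[0,1,7,4,1,1](9)
Move 5: P2 pit5 -> P1=[7,0,4,5,3,2](0) P2=[0,1,7,4,1,0](10)
Move 6: P1 pit2 -> P1=[7,0,0,6,4,3](1) P2=[0,1,7,4,1,0](10)
Move 7: P1 pit4 -> P1=[7,0,0,6,0,4](2) P2=[1,2,7,4,1,0](10)
Move 8: P2 pit3 -> P1=[8,0,0,6,0,4](2) P2=[1,2,7,0,2,1](11)

Answer: 2 11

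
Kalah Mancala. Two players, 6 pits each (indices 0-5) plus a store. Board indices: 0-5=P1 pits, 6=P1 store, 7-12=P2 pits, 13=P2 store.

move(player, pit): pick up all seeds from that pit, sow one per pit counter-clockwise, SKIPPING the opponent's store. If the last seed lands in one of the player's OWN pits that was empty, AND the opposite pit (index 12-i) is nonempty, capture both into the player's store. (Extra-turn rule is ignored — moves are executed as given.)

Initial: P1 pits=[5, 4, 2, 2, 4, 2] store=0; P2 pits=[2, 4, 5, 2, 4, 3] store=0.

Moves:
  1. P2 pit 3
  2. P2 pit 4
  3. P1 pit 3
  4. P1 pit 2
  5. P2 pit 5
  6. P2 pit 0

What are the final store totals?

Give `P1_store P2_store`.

Move 1: P2 pit3 -> P1=[5,4,2,2,4,2](0) P2=[2,4,5,0,5,4](0)
Move 2: P2 pit4 -> P1=[6,5,3,2,4,2](0) P2=[2,4,5,0,0,5](1)
Move 3: P1 pit3 -> P1=[6,5,3,0,5,3](0) P2=[2,4,5,0,0,5](1)
Move 4: P1 pit2 -> P1=[6,5,0,1,6,4](0) P2=[2,4,5,0,0,5](1)
Move 5: P2 pit5 -> P1=[7,6,1,2,6,4](0) P2=[2,4,5,0,0,0](2)
Move 6: P2 pit0 -> P1=[7,6,1,2,6,4](0) P2=[0,5,6,0,0,0](2)

Answer: 0 2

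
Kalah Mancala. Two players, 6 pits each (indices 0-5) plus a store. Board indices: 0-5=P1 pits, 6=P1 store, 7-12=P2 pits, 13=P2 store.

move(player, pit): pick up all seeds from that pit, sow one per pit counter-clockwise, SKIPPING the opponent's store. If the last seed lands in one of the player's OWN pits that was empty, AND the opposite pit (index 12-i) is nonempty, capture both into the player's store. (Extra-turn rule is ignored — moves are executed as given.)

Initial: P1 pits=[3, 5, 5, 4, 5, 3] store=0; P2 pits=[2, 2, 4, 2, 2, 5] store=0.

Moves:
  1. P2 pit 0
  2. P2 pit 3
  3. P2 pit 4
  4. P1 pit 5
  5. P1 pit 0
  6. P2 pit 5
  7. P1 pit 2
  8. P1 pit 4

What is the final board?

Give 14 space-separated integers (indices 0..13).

Answer: 1 7 0 7 0 3 3 3 6 7 1 1 1 2

Derivation:
Move 1: P2 pit0 -> P1=[3,5,5,4,5,3](0) P2=[0,3,5,2,2,5](0)
Move 2: P2 pit3 -> P1=[3,5,5,4,5,3](0) P2=[0,3,5,0,3,6](0)
Move 3: P2 pit4 -> P1=[4,5,5,4,5,3](0) P2=[0,3,5,0,0,7](1)
Move 4: P1 pit5 -> P1=[4,5,5,4,5,0](1) P2=[1,4,5,0,0,7](1)
Move 5: P1 pit0 -> P1=[0,6,6,5,6,0](1) P2=[1,4,5,0,0,7](1)
Move 6: P2 pit5 -> P1=[1,7,7,6,7,1](1) P2=[1,4,5,0,0,0](2)
Move 7: P1 pit2 -> P1=[1,7,0,7,8,2](2) P2=[2,5,6,0,0,0](2)
Move 8: P1 pit4 -> P1=[1,7,0,7,0,3](3) P2=[3,6,7,1,1,1](2)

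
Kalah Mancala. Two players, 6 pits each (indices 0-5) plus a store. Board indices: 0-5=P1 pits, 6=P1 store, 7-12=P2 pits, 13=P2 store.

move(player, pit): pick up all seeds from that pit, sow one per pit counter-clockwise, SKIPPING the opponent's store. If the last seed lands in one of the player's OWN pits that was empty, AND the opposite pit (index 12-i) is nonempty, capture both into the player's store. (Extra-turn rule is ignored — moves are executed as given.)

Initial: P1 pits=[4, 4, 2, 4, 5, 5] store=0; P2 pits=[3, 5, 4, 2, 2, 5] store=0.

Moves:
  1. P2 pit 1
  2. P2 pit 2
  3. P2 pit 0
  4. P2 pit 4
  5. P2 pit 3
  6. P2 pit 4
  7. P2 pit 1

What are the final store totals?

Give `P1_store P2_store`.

Answer: 0 4

Derivation:
Move 1: P2 pit1 -> P1=[4,4,2,4,5,5](0) P2=[3,0,5,3,3,6](1)
Move 2: P2 pit2 -> P1=[5,4,2,4,5,5](0) P2=[3,0,0,4,4,7](2)
Move 3: P2 pit0 -> P1=[5,4,2,4,5,5](0) P2=[0,1,1,5,4,7](2)
Move 4: P2 pit4 -> P1=[6,5,2,4,5,5](0) P2=[0,1,1,5,0,8](3)
Move 5: P2 pit3 -> P1=[7,6,2,4,5,5](0) P2=[0,1,1,0,1,9](4)
Move 6: P2 pit4 -> P1=[7,6,2,4,5,5](0) P2=[0,1,1,0,0,10](4)
Move 7: P2 pit1 -> P1=[7,6,2,4,5,5](0) P2=[0,0,2,0,0,10](4)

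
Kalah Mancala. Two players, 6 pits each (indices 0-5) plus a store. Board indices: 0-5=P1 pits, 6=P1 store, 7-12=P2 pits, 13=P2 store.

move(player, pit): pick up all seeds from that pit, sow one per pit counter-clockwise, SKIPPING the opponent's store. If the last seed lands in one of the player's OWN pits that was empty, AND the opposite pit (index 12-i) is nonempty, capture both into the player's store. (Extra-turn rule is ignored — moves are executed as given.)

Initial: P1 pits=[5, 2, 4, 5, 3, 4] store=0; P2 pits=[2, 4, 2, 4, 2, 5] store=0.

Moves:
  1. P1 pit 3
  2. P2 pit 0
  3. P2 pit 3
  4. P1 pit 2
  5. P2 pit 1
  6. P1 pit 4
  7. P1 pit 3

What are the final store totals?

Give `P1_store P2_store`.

Answer: 5 2

Derivation:
Move 1: P1 pit3 -> P1=[5,2,4,0,4,5](1) P2=[3,5,2,4,2,5](0)
Move 2: P2 pit0 -> P1=[5,2,4,0,4,5](1) P2=[0,6,3,5,2,5](0)
Move 3: P2 pit3 -> P1=[6,3,4,0,4,5](1) P2=[0,6,3,0,3,6](1)
Move 4: P1 pit2 -> P1=[6,3,0,1,5,6](2) P2=[0,6,3,0,3,6](1)
Move 5: P2 pit1 -> P1=[7,3,0,1,5,6](2) P2=[0,0,4,1,4,7](2)
Move 6: P1 pit4 -> P1=[7,3,0,1,0,7](3) P2=[1,1,5,1,4,7](2)
Move 7: P1 pit3 -> P1=[7,3,0,0,0,7](5) P2=[1,0,5,1,4,7](2)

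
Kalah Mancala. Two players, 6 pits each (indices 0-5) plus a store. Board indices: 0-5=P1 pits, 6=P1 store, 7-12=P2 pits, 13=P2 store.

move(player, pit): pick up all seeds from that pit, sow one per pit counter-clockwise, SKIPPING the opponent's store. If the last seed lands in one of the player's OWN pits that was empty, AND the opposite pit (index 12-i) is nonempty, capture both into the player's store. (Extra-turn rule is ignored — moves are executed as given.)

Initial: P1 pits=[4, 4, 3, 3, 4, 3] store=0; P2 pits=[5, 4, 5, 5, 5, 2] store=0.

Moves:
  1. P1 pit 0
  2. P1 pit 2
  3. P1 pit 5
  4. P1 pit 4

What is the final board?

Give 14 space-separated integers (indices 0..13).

Answer: 0 5 0 5 0 1 3 7 6 7 6 5 2 0

Derivation:
Move 1: P1 pit0 -> P1=[0,5,4,4,5,3](0) P2=[5,4,5,5,5,2](0)
Move 2: P1 pit2 -> P1=[0,5,0,5,6,4](1) P2=[5,4,5,5,5,2](0)
Move 3: P1 pit5 -> P1=[0,5,0,5,6,0](2) P2=[6,5,6,5,5,2](0)
Move 4: P1 pit4 -> P1=[0,5,0,5,0,1](3) P2=[7,6,7,6,5,2](0)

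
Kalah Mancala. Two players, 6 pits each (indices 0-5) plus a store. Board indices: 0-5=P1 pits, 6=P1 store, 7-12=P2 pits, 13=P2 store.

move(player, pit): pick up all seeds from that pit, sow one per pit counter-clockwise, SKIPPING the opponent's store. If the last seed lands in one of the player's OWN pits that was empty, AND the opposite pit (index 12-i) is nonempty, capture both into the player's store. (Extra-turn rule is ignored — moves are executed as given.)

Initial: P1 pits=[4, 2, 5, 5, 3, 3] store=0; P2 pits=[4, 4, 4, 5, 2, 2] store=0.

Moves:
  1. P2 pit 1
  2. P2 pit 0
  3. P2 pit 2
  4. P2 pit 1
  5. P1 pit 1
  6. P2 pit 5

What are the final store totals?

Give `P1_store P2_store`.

Answer: 0 8

Derivation:
Move 1: P2 pit1 -> P1=[4,2,5,5,3,3](0) P2=[4,0,5,6,3,3](0)
Move 2: P2 pit0 -> P1=[4,2,5,5,3,3](0) P2=[0,1,6,7,4,3](0)
Move 3: P2 pit2 -> P1=[5,3,5,5,3,3](0) P2=[0,1,0,8,5,4](1)
Move 4: P2 pit1 -> P1=[5,3,5,0,3,3](0) P2=[0,0,0,8,5,4](7)
Move 5: P1 pit1 -> P1=[5,0,6,1,4,3](0) P2=[0,0,0,8,5,4](7)
Move 6: P2 pit5 -> P1=[6,1,7,1,4,3](0) P2=[0,0,0,8,5,0](8)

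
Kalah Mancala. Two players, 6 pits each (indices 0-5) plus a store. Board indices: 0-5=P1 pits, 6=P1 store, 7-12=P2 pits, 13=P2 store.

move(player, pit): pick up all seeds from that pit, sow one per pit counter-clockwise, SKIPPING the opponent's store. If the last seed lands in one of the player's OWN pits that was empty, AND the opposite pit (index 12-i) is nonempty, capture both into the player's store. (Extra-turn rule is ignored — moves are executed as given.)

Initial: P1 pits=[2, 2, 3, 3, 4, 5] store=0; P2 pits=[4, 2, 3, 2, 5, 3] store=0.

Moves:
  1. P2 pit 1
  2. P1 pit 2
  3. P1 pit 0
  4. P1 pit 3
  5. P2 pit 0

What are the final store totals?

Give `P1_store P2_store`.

Move 1: P2 pit1 -> P1=[2,2,3,3,4,5](0) P2=[4,0,4,3,5,3](0)
Move 2: P1 pit2 -> P1=[2,2,0,4,5,6](0) P2=[4,0,4,3,5,3](0)
Move 3: P1 pit0 -> P1=[0,3,0,4,5,6](4) P2=[4,0,4,0,5,3](0)
Move 4: P1 pit3 -> P1=[0,3,0,0,6,7](5) P2=[5,0,4,0,5,3](0)
Move 5: P2 pit0 -> P1=[0,3,0,0,6,7](5) P2=[0,1,5,1,6,4](0)

Answer: 5 0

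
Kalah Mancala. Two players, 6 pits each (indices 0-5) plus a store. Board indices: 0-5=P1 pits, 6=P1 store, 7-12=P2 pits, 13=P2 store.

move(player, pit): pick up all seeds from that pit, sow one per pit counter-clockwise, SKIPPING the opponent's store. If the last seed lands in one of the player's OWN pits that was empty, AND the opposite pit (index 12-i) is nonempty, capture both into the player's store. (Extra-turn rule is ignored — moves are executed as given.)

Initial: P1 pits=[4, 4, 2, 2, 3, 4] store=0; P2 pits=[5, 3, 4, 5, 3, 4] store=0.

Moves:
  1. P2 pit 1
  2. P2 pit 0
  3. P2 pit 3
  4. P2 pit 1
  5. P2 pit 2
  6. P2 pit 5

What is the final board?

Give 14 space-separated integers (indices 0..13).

Answer: 7 7 5 4 4 5 0 0 0 0 1 7 0 3

Derivation:
Move 1: P2 pit1 -> P1=[4,4,2,2,3,4](0) P2=[5,0,5,6,4,4](0)
Move 2: P2 pit0 -> P1=[4,4,2,2,3,4](0) P2=[0,1,6,7,5,5](0)
Move 3: P2 pit3 -> P1=[5,5,3,3,3,4](0) P2=[0,1,6,0,6,6](1)
Move 4: P2 pit1 -> P1=[5,5,3,3,3,4](0) P2=[0,0,7,0,6,6](1)
Move 5: P2 pit2 -> P1=[6,6,4,3,3,4](0) P2=[0,0,0,1,7,7](2)
Move 6: P2 pit5 -> P1=[7,7,5,4,4,5](0) P2=[0,0,0,1,7,0](3)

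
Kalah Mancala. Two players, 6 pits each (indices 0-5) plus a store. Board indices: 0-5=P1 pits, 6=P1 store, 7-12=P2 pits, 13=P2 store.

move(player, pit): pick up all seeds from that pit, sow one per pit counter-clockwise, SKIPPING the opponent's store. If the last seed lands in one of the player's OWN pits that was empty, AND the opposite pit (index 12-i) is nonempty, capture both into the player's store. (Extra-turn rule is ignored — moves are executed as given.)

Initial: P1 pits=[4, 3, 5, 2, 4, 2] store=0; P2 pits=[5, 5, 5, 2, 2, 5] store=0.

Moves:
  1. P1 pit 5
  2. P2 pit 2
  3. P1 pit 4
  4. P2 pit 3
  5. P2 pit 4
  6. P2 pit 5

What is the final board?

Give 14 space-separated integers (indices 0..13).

Move 1: P1 pit5 -> P1=[4,3,5,2,4,0](1) P2=[6,5,5,2,2,5](0)
Move 2: P2 pit2 -> P1=[5,3,5,2,4,0](1) P2=[6,5,0,3,3,6](1)
Move 3: P1 pit4 -> P1=[5,3,5,2,0,1](2) P2=[7,6,0,3,3,6](1)
Move 4: P2 pit3 -> P1=[5,3,5,2,0,1](2) P2=[7,6,0,0,4,7](2)
Move 5: P2 pit4 -> P1=[6,4,5,2,0,1](2) P2=[7,6,0,0,0,8](3)
Move 6: P2 pit5 -> P1=[7,5,6,3,1,2](2) P2=[8,6,0,0,0,0](4)

Answer: 7 5 6 3 1 2 2 8 6 0 0 0 0 4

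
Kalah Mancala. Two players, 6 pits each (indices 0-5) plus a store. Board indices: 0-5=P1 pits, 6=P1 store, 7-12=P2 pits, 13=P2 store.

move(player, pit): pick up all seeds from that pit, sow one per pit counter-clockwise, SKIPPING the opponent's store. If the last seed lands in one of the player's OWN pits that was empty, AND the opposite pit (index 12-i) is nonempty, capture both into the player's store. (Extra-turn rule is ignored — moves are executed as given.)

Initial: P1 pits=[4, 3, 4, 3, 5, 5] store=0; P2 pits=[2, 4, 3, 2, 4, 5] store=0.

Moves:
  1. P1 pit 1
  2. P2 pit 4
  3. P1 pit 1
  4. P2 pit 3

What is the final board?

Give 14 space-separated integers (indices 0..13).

Answer: 5 0 6 4 6 5 0 2 4 3 0 1 7 1

Derivation:
Move 1: P1 pit1 -> P1=[4,0,5,4,6,5](0) P2=[2,4,3,2,4,5](0)
Move 2: P2 pit4 -> P1=[5,1,5,4,6,5](0) P2=[2,4,3,2,0,6](1)
Move 3: P1 pit1 -> P1=[5,0,6,4,6,5](0) P2=[2,4,3,2,0,6](1)
Move 4: P2 pit3 -> P1=[5,0,6,4,6,5](0) P2=[2,4,3,0,1,7](1)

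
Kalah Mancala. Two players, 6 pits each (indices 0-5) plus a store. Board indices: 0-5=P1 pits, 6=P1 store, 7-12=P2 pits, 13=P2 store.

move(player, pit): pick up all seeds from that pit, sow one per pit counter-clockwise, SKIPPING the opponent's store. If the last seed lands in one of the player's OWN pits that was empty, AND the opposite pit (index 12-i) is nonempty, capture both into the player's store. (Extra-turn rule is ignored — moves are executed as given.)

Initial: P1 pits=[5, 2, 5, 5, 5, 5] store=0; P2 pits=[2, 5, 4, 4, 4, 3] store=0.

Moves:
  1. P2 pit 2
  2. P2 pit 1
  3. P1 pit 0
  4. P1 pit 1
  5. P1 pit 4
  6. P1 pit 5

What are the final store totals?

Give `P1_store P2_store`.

Answer: 2 2

Derivation:
Move 1: P2 pit2 -> P1=[5,2,5,5,5,5](0) P2=[2,5,0,5,5,4](1)
Move 2: P2 pit1 -> P1=[5,2,5,5,5,5](0) P2=[2,0,1,6,6,5](2)
Move 3: P1 pit0 -> P1=[0,3,6,6,6,6](0) P2=[2,0,1,6,6,5](2)
Move 4: P1 pit1 -> P1=[0,0,7,7,7,6](0) P2=[2,0,1,6,6,5](2)
Move 5: P1 pit4 -> P1=[0,0,7,7,0,7](1) P2=[3,1,2,7,7,5](2)
Move 6: P1 pit5 -> P1=[0,0,7,7,0,0](2) P2=[4,2,3,8,8,6](2)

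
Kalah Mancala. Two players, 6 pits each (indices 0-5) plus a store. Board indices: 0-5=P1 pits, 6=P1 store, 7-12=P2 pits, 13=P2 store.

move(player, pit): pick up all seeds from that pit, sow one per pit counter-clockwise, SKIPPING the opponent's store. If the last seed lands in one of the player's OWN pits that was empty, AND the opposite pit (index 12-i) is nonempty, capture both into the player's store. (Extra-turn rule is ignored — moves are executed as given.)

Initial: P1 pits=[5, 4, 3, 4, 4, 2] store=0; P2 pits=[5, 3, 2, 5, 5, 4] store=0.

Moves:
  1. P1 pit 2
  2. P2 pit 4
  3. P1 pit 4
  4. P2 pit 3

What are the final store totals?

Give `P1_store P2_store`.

Answer: 1 2

Derivation:
Move 1: P1 pit2 -> P1=[5,4,0,5,5,3](0) P2=[5,3,2,5,5,4](0)
Move 2: P2 pit4 -> P1=[6,5,1,5,5,3](0) P2=[5,3,2,5,0,5](1)
Move 3: P1 pit4 -> P1=[6,5,1,5,0,4](1) P2=[6,4,3,5,0,5](1)
Move 4: P2 pit3 -> P1=[7,6,1,5,0,4](1) P2=[6,4,3,0,1,6](2)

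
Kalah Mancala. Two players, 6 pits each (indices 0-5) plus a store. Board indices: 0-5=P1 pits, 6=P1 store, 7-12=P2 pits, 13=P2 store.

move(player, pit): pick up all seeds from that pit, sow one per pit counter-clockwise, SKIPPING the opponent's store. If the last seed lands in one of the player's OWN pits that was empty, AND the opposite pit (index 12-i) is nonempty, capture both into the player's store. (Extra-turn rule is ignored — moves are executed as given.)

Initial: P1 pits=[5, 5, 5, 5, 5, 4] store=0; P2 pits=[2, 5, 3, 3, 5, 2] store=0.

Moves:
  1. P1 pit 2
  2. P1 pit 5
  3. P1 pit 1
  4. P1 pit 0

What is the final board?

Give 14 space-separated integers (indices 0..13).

Move 1: P1 pit2 -> P1=[5,5,0,6,6,5](1) P2=[3,5,3,3,5,2](0)
Move 2: P1 pit5 -> P1=[5,5,0,6,6,0](2) P2=[4,6,4,4,5,2](0)
Move 3: P1 pit1 -> P1=[5,0,1,7,7,1](3) P2=[4,6,4,4,5,2](0)
Move 4: P1 pit0 -> P1=[0,1,2,8,8,2](3) P2=[4,6,4,4,5,2](0)

Answer: 0 1 2 8 8 2 3 4 6 4 4 5 2 0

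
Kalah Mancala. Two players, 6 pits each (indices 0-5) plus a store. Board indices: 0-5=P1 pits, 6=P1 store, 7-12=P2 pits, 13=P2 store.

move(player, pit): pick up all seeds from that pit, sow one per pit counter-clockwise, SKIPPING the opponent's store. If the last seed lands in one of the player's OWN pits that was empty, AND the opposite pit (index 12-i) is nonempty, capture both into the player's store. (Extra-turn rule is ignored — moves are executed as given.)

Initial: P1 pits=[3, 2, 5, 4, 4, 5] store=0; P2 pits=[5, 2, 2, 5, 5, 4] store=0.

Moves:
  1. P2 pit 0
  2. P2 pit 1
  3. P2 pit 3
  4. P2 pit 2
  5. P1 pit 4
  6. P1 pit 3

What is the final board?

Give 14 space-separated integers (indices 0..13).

Answer: 4 3 6 0 1 7 2 2 2 0 1 9 7 2

Derivation:
Move 1: P2 pit0 -> P1=[3,2,5,4,4,5](0) P2=[0,3,3,6,6,5](0)
Move 2: P2 pit1 -> P1=[3,2,5,4,4,5](0) P2=[0,0,4,7,7,5](0)
Move 3: P2 pit3 -> P1=[4,3,6,5,4,5](0) P2=[0,0,4,0,8,6](1)
Move 4: P2 pit2 -> P1=[4,3,6,5,4,5](0) P2=[0,0,0,1,9,7](2)
Move 5: P1 pit4 -> P1=[4,3,6,5,0,6](1) P2=[1,1,0,1,9,7](2)
Move 6: P1 pit3 -> P1=[4,3,6,0,1,7](2) P2=[2,2,0,1,9,7](2)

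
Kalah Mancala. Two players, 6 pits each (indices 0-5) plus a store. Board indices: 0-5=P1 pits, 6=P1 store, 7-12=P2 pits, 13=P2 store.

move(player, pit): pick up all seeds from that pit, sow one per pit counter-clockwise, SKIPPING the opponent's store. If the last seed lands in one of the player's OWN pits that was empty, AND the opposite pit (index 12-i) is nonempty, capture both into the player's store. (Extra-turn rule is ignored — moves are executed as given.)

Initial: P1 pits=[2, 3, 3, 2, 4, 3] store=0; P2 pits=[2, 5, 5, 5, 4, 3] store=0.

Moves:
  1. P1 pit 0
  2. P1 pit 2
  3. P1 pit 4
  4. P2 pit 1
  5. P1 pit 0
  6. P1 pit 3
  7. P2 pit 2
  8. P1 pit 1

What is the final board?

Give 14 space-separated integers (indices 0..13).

Move 1: P1 pit0 -> P1=[0,4,4,2,4,3](0) P2=[2,5,5,5,4,3](0)
Move 2: P1 pit2 -> P1=[0,4,0,3,5,4](1) P2=[2,5,5,5,4,3](0)
Move 3: P1 pit4 -> P1=[0,4,0,3,0,5](2) P2=[3,6,6,5,4,3](0)
Move 4: P2 pit1 -> P1=[1,4,0,3,0,5](2) P2=[3,0,7,6,5,4](1)
Move 5: P1 pit0 -> P1=[0,5,0,3,0,5](2) P2=[3,0,7,6,5,4](1)
Move 6: P1 pit3 -> P1=[0,5,0,0,1,6](3) P2=[3,0,7,6,5,4](1)
Move 7: P2 pit2 -> P1=[1,6,1,0,1,6](3) P2=[3,0,0,7,6,5](2)
Move 8: P1 pit1 -> P1=[1,0,2,1,2,7](4) P2=[4,0,0,7,6,5](2)

Answer: 1 0 2 1 2 7 4 4 0 0 7 6 5 2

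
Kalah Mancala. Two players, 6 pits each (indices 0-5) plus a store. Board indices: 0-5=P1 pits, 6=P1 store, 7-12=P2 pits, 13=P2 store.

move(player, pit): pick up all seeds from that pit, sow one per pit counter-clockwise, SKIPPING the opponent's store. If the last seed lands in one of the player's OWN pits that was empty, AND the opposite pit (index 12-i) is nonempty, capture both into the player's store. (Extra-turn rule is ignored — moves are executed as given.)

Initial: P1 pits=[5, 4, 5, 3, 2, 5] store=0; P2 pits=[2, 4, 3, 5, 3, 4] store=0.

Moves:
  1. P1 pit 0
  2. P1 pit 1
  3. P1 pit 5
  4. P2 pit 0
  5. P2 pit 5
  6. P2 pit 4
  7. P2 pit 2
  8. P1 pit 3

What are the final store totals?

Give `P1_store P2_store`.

Answer: 3 3

Derivation:
Move 1: P1 pit0 -> P1=[0,5,6,4,3,6](0) P2=[2,4,3,5,3,4](0)
Move 2: P1 pit1 -> P1=[0,0,7,5,4,7](1) P2=[2,4,3,5,3,4](0)
Move 3: P1 pit5 -> P1=[0,0,7,5,4,0](2) P2=[3,5,4,6,4,5](0)
Move 4: P2 pit0 -> P1=[0,0,7,5,4,0](2) P2=[0,6,5,7,4,5](0)
Move 5: P2 pit5 -> P1=[1,1,8,6,4,0](2) P2=[0,6,5,7,4,0](1)
Move 6: P2 pit4 -> P1=[2,2,8,6,4,0](2) P2=[0,6,5,7,0,1](2)
Move 7: P2 pit2 -> P1=[3,2,8,6,4,0](2) P2=[0,6,0,8,1,2](3)
Move 8: P1 pit3 -> P1=[3,2,8,0,5,1](3) P2=[1,7,1,8,1,2](3)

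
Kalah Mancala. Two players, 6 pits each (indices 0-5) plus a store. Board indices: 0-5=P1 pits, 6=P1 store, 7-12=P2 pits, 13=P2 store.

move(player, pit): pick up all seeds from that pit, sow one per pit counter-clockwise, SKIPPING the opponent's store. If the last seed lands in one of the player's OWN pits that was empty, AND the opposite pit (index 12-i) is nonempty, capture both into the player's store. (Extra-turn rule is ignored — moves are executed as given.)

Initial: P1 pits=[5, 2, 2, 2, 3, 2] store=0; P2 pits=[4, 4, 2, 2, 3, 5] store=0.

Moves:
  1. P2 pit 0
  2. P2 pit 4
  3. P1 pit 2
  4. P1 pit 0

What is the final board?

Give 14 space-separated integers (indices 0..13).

Move 1: P2 pit0 -> P1=[5,2,2,2,3,2](0) P2=[0,5,3,3,4,5](0)
Move 2: P2 pit4 -> P1=[6,3,2,2,3,2](0) P2=[0,5,3,3,0,6](1)
Move 3: P1 pit2 -> P1=[6,3,0,3,4,2](0) P2=[0,5,3,3,0,6](1)
Move 4: P1 pit0 -> P1=[0,4,1,4,5,3](1) P2=[0,5,3,3,0,6](1)

Answer: 0 4 1 4 5 3 1 0 5 3 3 0 6 1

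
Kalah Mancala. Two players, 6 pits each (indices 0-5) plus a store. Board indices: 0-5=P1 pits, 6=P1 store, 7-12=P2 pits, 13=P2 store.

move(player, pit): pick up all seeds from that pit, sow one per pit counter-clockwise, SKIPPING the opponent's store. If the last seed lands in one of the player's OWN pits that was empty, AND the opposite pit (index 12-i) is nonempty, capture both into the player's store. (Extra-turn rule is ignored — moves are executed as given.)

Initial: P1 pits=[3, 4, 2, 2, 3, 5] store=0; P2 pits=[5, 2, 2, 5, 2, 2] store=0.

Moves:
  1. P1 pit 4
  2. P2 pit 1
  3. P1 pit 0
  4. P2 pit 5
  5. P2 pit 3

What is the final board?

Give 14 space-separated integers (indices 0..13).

Answer: 2 6 4 3 0 6 1 6 0 3 0 3 1 2

Derivation:
Move 1: P1 pit4 -> P1=[3,4,2,2,0,6](1) P2=[6,2,2,5,2,2](0)
Move 2: P2 pit1 -> P1=[3,4,2,2,0,6](1) P2=[6,0,3,6,2,2](0)
Move 3: P1 pit0 -> P1=[0,5,3,3,0,6](1) P2=[6,0,3,6,2,2](0)
Move 4: P2 pit5 -> P1=[1,5,3,3,0,6](1) P2=[6,0,3,6,2,0](1)
Move 5: P2 pit3 -> P1=[2,6,4,3,0,6](1) P2=[6,0,3,0,3,1](2)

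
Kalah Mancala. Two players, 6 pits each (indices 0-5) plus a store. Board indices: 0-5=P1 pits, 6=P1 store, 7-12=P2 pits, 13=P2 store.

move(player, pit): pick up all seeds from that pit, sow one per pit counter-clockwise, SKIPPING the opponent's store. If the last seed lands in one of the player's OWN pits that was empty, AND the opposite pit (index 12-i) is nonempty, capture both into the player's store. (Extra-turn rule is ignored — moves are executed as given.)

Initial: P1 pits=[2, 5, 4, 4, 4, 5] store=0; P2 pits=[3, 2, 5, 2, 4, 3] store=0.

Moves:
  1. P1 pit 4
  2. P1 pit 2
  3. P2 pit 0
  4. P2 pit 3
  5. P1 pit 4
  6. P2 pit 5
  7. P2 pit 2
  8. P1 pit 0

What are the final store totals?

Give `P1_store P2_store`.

Move 1: P1 pit4 -> P1=[2,5,4,4,0,6](1) P2=[4,3,5,2,4,3](0)
Move 2: P1 pit2 -> P1=[2,5,0,5,1,7](2) P2=[4,3,5,2,4,3](0)
Move 3: P2 pit0 -> P1=[2,5,0,5,1,7](2) P2=[0,4,6,3,5,3](0)
Move 4: P2 pit3 -> P1=[2,5,0,5,1,7](2) P2=[0,4,6,0,6,4](1)
Move 5: P1 pit4 -> P1=[2,5,0,5,0,8](2) P2=[0,4,6,0,6,4](1)
Move 6: P2 pit5 -> P1=[3,6,1,5,0,8](2) P2=[0,4,6,0,6,0](2)
Move 7: P2 pit2 -> P1=[4,7,1,5,0,8](2) P2=[0,4,0,1,7,1](3)
Move 8: P1 pit0 -> P1=[0,8,2,6,0,8](7) P2=[0,0,0,1,7,1](3)

Answer: 7 3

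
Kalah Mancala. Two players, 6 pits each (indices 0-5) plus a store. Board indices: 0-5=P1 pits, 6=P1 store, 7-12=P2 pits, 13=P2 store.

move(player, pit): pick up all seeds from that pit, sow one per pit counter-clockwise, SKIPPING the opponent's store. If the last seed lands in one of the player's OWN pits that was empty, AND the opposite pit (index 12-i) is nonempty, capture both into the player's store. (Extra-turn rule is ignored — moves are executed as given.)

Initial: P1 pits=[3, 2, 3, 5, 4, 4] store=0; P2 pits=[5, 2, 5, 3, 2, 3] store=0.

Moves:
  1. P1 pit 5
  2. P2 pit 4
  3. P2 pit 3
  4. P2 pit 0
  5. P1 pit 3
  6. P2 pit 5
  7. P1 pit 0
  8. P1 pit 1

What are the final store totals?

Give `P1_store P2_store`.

Answer: 2 4

Derivation:
Move 1: P1 pit5 -> P1=[3,2,3,5,4,0](1) P2=[6,3,6,3,2,3](0)
Move 2: P2 pit4 -> P1=[3,2,3,5,4,0](1) P2=[6,3,6,3,0,4](1)
Move 3: P2 pit3 -> P1=[3,2,3,5,4,0](1) P2=[6,3,6,0,1,5](2)
Move 4: P2 pit0 -> P1=[3,2,3,5,4,0](1) P2=[0,4,7,1,2,6](3)
Move 5: P1 pit3 -> P1=[3,2,3,0,5,1](2) P2=[1,5,7,1,2,6](3)
Move 6: P2 pit5 -> P1=[4,3,4,1,6,1](2) P2=[1,5,7,1,2,0](4)
Move 7: P1 pit0 -> P1=[0,4,5,2,7,1](2) P2=[1,5,7,1,2,0](4)
Move 8: P1 pit1 -> P1=[0,0,6,3,8,2](2) P2=[1,5,7,1,2,0](4)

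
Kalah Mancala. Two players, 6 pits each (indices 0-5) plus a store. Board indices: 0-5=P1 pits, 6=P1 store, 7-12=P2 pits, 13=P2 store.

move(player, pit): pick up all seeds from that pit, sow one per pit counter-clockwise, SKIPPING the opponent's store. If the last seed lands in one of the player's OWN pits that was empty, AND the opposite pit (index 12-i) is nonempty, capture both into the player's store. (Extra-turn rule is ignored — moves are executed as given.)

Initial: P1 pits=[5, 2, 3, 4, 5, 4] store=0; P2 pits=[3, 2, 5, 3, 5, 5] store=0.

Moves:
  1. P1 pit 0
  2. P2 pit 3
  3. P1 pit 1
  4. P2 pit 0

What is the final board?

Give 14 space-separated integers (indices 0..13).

Answer: 0 0 0 6 7 5 0 0 3 6 0 6 6 7

Derivation:
Move 1: P1 pit0 -> P1=[0,3,4,5,6,5](0) P2=[3,2,5,3,5,5](0)
Move 2: P2 pit3 -> P1=[0,3,4,5,6,5](0) P2=[3,2,5,0,6,6](1)
Move 3: P1 pit1 -> P1=[0,0,5,6,7,5](0) P2=[3,2,5,0,6,6](1)
Move 4: P2 pit0 -> P1=[0,0,0,6,7,5](0) P2=[0,3,6,0,6,6](7)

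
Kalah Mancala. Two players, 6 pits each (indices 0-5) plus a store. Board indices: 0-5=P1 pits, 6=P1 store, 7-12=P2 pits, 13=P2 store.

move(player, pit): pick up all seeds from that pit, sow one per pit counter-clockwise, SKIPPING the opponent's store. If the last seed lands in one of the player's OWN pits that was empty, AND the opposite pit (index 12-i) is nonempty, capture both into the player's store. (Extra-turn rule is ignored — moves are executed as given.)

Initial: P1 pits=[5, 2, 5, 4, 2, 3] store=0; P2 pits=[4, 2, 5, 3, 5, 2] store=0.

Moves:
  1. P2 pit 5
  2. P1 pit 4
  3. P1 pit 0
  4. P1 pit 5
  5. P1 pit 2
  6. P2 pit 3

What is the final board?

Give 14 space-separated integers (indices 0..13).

Move 1: P2 pit5 -> P1=[6,2,5,4,2,3](0) P2=[4,2,5,3,5,0](1)
Move 2: P1 pit4 -> P1=[6,2,5,4,0,4](1) P2=[4,2,5,3,5,0](1)
Move 3: P1 pit0 -> P1=[0,3,6,5,1,5](2) P2=[4,2,5,3,5,0](1)
Move 4: P1 pit5 -> P1=[0,3,6,5,1,0](3) P2=[5,3,6,4,5,0](1)
Move 5: P1 pit2 -> P1=[0,3,0,6,2,1](4) P2=[6,4,6,4,5,0](1)
Move 6: P2 pit3 -> P1=[1,3,0,6,2,1](4) P2=[6,4,6,0,6,1](2)

Answer: 1 3 0 6 2 1 4 6 4 6 0 6 1 2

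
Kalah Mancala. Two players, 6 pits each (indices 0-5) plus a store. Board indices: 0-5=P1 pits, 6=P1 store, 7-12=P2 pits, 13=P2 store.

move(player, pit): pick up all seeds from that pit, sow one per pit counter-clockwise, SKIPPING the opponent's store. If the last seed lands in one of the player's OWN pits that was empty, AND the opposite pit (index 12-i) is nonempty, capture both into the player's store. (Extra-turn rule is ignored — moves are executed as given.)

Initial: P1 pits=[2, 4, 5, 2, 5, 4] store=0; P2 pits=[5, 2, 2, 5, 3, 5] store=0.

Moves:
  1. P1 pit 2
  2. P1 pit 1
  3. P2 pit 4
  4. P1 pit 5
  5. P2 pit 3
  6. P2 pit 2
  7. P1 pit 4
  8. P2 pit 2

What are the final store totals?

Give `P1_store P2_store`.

Answer: 3 2

Derivation:
Move 1: P1 pit2 -> P1=[2,4,0,3,6,5](1) P2=[6,2,2,5,3,5](0)
Move 2: P1 pit1 -> P1=[2,0,1,4,7,6](1) P2=[6,2,2,5,3,5](0)
Move 3: P2 pit4 -> P1=[3,0,1,4,7,6](1) P2=[6,2,2,5,0,6](1)
Move 4: P1 pit5 -> P1=[3,0,1,4,7,0](2) P2=[7,3,3,6,1,6](1)
Move 5: P2 pit3 -> P1=[4,1,2,4,7,0](2) P2=[7,3,3,0,2,7](2)
Move 6: P2 pit2 -> P1=[4,1,2,4,7,0](2) P2=[7,3,0,1,3,8](2)
Move 7: P1 pit4 -> P1=[4,1,2,4,0,1](3) P2=[8,4,1,2,4,8](2)
Move 8: P2 pit2 -> P1=[4,1,2,4,0,1](3) P2=[8,4,0,3,4,8](2)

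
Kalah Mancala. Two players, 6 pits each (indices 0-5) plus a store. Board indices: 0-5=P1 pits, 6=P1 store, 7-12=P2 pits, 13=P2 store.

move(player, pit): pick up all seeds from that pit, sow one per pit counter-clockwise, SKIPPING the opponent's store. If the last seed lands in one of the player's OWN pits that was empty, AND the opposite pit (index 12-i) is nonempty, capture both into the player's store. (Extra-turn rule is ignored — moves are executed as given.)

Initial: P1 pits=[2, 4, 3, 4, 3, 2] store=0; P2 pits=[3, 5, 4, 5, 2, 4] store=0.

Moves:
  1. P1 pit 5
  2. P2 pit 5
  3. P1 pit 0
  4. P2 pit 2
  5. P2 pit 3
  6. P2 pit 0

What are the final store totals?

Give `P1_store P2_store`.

Move 1: P1 pit5 -> P1=[2,4,3,4,3,0](1) P2=[4,5,4,5,2,4](0)
Move 2: P2 pit5 -> P1=[3,5,4,4,3,0](1) P2=[4,5,4,5,2,0](1)
Move 3: P1 pit0 -> P1=[0,6,5,5,3,0](1) P2=[4,5,4,5,2,0](1)
Move 4: P2 pit2 -> P1=[0,6,5,5,3,0](1) P2=[4,5,0,6,3,1](2)
Move 5: P2 pit3 -> P1=[1,7,6,5,3,0](1) P2=[4,5,0,0,4,2](3)
Move 6: P2 pit0 -> P1=[1,7,6,5,3,0](1) P2=[0,6,1,1,5,2](3)

Answer: 1 3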